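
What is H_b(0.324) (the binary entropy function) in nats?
0.6298 nats

The binary entropy function is:
H(p) = -p log(p) - (1-p) log(1-p)

H(0.324) = -0.324 × log_e(0.324) - 0.676 × log_e(0.676)
H(0.324) = 0.6298 nats

Note: Binary entropy is maximized at p=0.5 (H=1 bit) and minimized at p=0 or p=1 (H=0).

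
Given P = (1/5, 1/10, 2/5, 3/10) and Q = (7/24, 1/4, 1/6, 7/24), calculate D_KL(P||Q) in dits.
0.0832 dits

KL divergence: D_KL(P||Q) = Σ p(x) log(p(x)/q(x))

Computing term by term:
  x=0: 1/5 × log_10[(1/5)/(7/24)] = 1/5 × -0.1639 = -0.0328
  x=1: 1/10 × log_10[(1/10)/(1/4)] = 1/10 × -0.3979 = -0.0398
  x=2: 2/5 × log_10[(2/5)/(1/6)] = 2/5 × 0.3802 = 0.1521
  x=3: 3/10 × log_10[(3/10)/(7/24)] = 3/10 × 0.0122 = 0.0037

D_KL(P||Q) = 0.0832 dits

Note: KL divergence is always non-negative and equals 0 iff P = Q.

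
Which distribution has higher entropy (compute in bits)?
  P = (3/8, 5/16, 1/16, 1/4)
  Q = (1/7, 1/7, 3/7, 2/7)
Q

Computing entropies in bits:
H(P) = 1.8050
H(Q) = 1.8424

Distribution Q has higher entropy.

Intuition: The distribution closer to uniform (more spread out) has higher entropy.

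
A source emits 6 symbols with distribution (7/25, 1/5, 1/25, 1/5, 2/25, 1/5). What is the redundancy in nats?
0.1389 nats

Redundancy measures how far a source is from maximum entropy:
R = H_max - H(X)

Maximum entropy for 6 symbols: H_max = log_e(6) = 1.7918 nats
Actual entropy: H(X) = 1.6529 nats
Redundancy: R = 1.7918 - 1.6529 = 0.1389 nats

This redundancy represents potential for compression: the source could be compressed by 0.1389 nats per symbol.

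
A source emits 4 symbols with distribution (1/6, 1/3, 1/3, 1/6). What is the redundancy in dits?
0.0246 dits

Redundancy measures how far a source is from maximum entropy:
R = H_max - H(X)

Maximum entropy for 4 symbols: H_max = log_10(4) = 0.6021 dits
Actual entropy: H(X) = 0.5775 dits
Redundancy: R = 0.6021 - 0.5775 = 0.0246 dits

This redundancy represents potential for compression: the source could be compressed by 0.0246 dits per symbol.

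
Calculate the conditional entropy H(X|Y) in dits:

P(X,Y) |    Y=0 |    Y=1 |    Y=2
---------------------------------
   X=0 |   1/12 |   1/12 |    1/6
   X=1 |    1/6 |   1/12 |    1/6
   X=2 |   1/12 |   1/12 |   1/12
0.4607 dits

Using the chain rule: H(X|Y) = H(X,Y) - H(Y)

First, compute H(X,Y) = 0.9287 dits

Marginal P(Y) = (1/3, 1/4, 5/12)
H(Y) = 0.4680 dits

H(X|Y) = H(X,Y) - H(Y) = 0.9287 - 0.4680 = 0.4607 dits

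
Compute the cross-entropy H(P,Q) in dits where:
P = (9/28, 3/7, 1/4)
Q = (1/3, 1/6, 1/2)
0.5621 dits

Cross-entropy: H(P,Q) = -Σ p(x) log q(x)

Alternatively: H(P,Q) = H(P) + D_KL(P||Q)
H(P) = 0.4667 dits
D_KL(P||Q) = 0.0955 dits

H(P,Q) = 0.4667 + 0.0955 = 0.5621 dits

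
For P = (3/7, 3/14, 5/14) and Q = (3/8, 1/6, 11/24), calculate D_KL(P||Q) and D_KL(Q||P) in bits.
D_KL(P||Q) = 0.0317, D_KL(Q||P) = 0.0323

KL divergence is not symmetric: D_KL(P||Q) ≠ D_KL(Q||P) in general.

D_KL(P||Q) = 0.0317 bits
D_KL(Q||P) = 0.0323 bits

No, they are not equal!

This asymmetry is why KL divergence is not a true distance metric.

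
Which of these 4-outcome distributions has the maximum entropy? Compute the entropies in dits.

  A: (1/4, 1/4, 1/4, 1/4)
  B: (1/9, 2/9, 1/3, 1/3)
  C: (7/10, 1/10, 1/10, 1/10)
A

For a discrete distribution over n outcomes, entropy is maximized by the uniform distribution.

Computing entropies:
H(A) = 0.6021 dits
H(B) = 0.5693 dits
H(C) = 0.4084 dits

The uniform distribution (where all probabilities equal 1/4) achieves the maximum entropy of log_10(4) = 0.6021 dits.

Distribution A has the highest entropy.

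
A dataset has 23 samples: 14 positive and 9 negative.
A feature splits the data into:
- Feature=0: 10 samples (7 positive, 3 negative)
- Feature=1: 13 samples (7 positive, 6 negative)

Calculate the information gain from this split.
0.0197 bits

Information Gain = H(Y) - H(Y|Feature)

Before split:
P(positive) = 14/23 = 0.6087
H(Y) = 0.9656 bits

After split:
Feature=0: H = 0.8813 bits (weight = 10/23)
Feature=1: H = 0.9957 bits (weight = 13/23)
H(Y|Feature) = (10/23)×0.8813 + (13/23)×0.9957 = 0.9460 bits

Information Gain = 0.9656 - 0.9460 = 0.0197 bits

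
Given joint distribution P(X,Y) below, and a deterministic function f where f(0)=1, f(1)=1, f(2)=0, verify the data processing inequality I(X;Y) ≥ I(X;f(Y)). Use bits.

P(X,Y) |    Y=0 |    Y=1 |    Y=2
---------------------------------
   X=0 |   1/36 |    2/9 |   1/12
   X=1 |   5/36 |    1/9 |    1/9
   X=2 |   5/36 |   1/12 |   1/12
I(X;Y) = 0.1263, I(X;f(Y)) = 0.0021, inequality holds: 0.1263 ≥ 0.0021

Data Processing Inequality: For any Markov chain X → Y → Z, we have I(X;Y) ≥ I(X;Z).

Here Z = f(Y) is a deterministic function of Y, forming X → Y → Z.

Original I(X;Y) = 0.1263 bits

After applying f:
P(X,Z) where Z=f(Y):
- P(X,Z=0) = P(X,Y=2)
- P(X,Z=1) = P(X,Y=0) + P(X,Y=1)

I(X;Z) = I(X;f(Y)) = 0.0021 bits

Verification: 0.1263 ≥ 0.0021 ✓

Information cannot be created by processing; the function f can only lose information about X.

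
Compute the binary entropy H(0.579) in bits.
0.9819 bits

The binary entropy function is:
H(p) = -p log(p) - (1-p) log(1-p)

H(0.579) = -0.579 × log_2(0.579) - 0.421 × log_2(0.421)
H(0.579) = 0.9819 bits

Note: Binary entropy is maximized at p=0.5 (H=1 bit) and minimized at p=0 or p=1 (H=0).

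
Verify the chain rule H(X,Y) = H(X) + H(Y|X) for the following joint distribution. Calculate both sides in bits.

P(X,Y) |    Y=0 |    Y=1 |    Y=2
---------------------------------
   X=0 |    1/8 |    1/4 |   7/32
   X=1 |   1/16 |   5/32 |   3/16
H(X,Y) = 2.4759, H(X) = 0.9745, H(Y|X) = 1.5014 (all in bits)

Chain rule: H(X,Y) = H(X) + H(Y|X)

Left side — joint entropy directly:
H(X,Y) = -Σ p(x,y) log p(x,y) = 2.4759 bits

Right side — compute H(Y|X) from the conditional distributions:
P(X) = (19/32, 13/32), so H(X) = 0.9745 bits
H(Y|X) = Σ_x P(X=x) · H(Y|X=x):
  P(Y|X=0) = (4/19, 8/19, 7/19), H(Y|X=0) = 1.5294, weight P(X=0) = 19/32
  P(Y|X=1) = (2/13, 5/13, 6/13), H(Y|X=1) = 1.4605, weight P(X=1) = 13/32
H(Y|X) = 1.5014 bits

H(X) + H(Y|X) = 0.9745 + 1.5014 = 2.4759 bits

Both sides equal 2.4759 bits. ✓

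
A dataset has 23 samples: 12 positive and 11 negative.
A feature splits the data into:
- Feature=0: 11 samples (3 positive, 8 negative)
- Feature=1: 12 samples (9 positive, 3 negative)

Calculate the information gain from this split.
0.1711 bits

Information Gain = H(Y) - H(Y|Feature)

Before split:
P(positive) = 12/23 = 0.5217
H(Y) = 0.9986 bits

After split:
Feature=0: H = 0.8454 bits (weight = 11/23)
Feature=1: H = 0.8113 bits (weight = 12/23)
H(Y|Feature) = (11/23)×0.8454 + (12/23)×0.8113 = 0.8276 bits

Information Gain = 0.9986 - 0.8276 = 0.1711 bits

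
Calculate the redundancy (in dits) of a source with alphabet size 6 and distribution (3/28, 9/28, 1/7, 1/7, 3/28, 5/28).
0.0368 dits

Redundancy measures how far a source is from maximum entropy:
R = H_max - H(X)

Maximum entropy for 6 symbols: H_max = log_10(6) = 0.7782 dits
Actual entropy: H(X) = 0.7414 dits
Redundancy: R = 0.7782 - 0.7414 = 0.0368 dits

This redundancy represents potential for compression: the source could be compressed by 0.0368 dits per symbol.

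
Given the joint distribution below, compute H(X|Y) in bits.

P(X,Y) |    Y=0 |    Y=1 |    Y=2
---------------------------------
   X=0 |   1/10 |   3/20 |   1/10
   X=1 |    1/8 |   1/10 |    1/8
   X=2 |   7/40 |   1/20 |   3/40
1.5226 bits

Using the chain rule: H(X|Y) = H(X,Y) - H(Y)

First, compute H(X,Y) = 3.0935 bits

Marginal P(Y) = (2/5, 3/10, 3/10)
H(Y) = 1.5710 bits

H(X|Y) = H(X,Y) - H(Y) = 3.0935 - 1.5710 = 1.5226 bits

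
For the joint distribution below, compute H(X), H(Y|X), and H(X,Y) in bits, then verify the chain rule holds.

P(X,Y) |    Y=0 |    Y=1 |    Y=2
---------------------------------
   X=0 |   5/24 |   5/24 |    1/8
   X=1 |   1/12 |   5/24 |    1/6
H(X,Y) = 2.5190, H(X) = 0.9950, H(Y|X) = 1.5240 (all in bits)

Chain rule: H(X,Y) = H(X) + H(Y|X)

Left side — joint entropy directly:
H(X,Y) = -Σ p(x,y) log p(x,y) = 2.5190 bits

Right side — compute H(Y|X) from the conditional distributions:
P(X) = (13/24, 11/24), so H(X) = 0.9950 bits
H(Y|X) = Σ_x P(X=x) · H(Y|X=x):
  P(Y|X=0) = (5/13, 5/13, 3/13), H(Y|X=0) = 1.5486, weight P(X=0) = 13/24
  P(Y|X=1) = (2/11, 5/11, 4/11), H(Y|X=1) = 1.4949, weight P(X=1) = 11/24
H(Y|X) = 1.5240 bits

H(X) + H(Y|X) = 0.9950 + 1.5240 = 2.5190 bits

Both sides equal 2.5190 bits. ✓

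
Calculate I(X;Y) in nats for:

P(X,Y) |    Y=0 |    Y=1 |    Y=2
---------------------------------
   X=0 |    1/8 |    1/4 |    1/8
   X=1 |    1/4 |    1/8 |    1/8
0.0425 nats

Mutual information: I(X;Y) = H(X) + H(Y) - H(X,Y)

Marginals:
P(X) = (1/2, 1/2), H(X) = 0.6931 nats
P(Y) = (3/8, 3/8, 1/4), H(Y) = 1.0822 nats

Joint entropy: H(X,Y) = 1.7329 nats

I(X;Y) = 0.6931 + 1.0822 - 1.7329 = 0.0425 nats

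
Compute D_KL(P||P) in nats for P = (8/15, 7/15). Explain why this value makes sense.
0.0000 nats

KL divergence satisfies the Gibbs inequality: D_KL(P||Q) ≥ 0 for all distributions P, Q.

D_KL(P||Q) = Σ p(x) log(p(x)/q(x))
Each term is p(x) × log_e(p(x)/p(x)) = p(x) × log_e(1) = 0, so the sum is 0.
D_KL(P||Q) = 0.0000 nats

When P = Q, the KL divergence is exactly 0, as there is no 'divergence' between identical distributions.

This non-negativity is a fundamental property: relative entropy cannot be negative because it measures how different Q is from P.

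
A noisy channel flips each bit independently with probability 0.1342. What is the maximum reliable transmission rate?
0.4312 bits

For a binary symmetric channel (BSC) with error probability p:
Capacity C = 1 - H(p) bits per symbol

where H(p) = -p log₂(p) - (1-p) log₂(1-p) is the binary entropy function.

H(0.1342) = 0.5688 bits
C = 1 - 0.5688 = 0.4312 bits per symbol

This means we can reliably transmit up to 0.4312 bits of information per channel use.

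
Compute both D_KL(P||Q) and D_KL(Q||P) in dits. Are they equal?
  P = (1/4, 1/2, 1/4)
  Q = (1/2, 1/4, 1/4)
D_KL(P||Q) = 0.0753, D_KL(Q||P) = 0.0753

KL divergence is not symmetric: D_KL(P||Q) ≠ D_KL(Q||P) in general.

D_KL(P||Q) = 0.0753 dits
D_KL(Q||P) = 0.0753 dits

In this case they happen to be equal (to 4 decimal places).

This asymmetry is why KL divergence is not a true distance metric.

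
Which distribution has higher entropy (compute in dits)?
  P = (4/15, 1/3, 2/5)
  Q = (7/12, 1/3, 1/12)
P

Computing entropies in dits:
H(P) = 0.4713
H(Q) = 0.3855

Distribution P has higher entropy.

Intuition: The distribution closer to uniform (more spread out) has higher entropy.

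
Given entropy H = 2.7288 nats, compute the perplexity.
15.3145

Perplexity is e^H (or exp(H) for natural log).

H = 2.7288 nats
Perplexity = e^2.7288 = 15.3145

Interpretation: The model's uncertainty is equivalent to choosing uniformly among 15.3 options.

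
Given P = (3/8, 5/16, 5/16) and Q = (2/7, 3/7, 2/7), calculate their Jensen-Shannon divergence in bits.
0.0114 bits

Jensen-Shannon divergence is:
JSD(P||Q) = 0.5 × D_KL(P||M) + 0.5 × D_KL(Q||M)
where M = 0.5 × (P + Q) is the mixture distribution.

M = 0.5 × (3/8, 5/16, 5/16) + 0.5 × (2/7, 3/7, 2/7) = (0.330357, 0.370536, 0.299107)

D_KL(P||M) = 0.0115 bits
D_KL(Q||M) = 0.0112 bits

JSD(P||Q) = 0.5 × 0.0115 + 0.5 × 0.0112 = 0.0114 bits

Unlike KL divergence, JSD is symmetric and bounded: 0 ≤ JSD ≤ log(2).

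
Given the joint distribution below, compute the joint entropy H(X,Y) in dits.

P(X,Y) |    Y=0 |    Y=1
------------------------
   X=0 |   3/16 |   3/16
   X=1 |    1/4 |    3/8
0.5829 dits

Joint entropy is H(X,Y) = -Σ_{x,y} p(x,y) log p(x,y).

Summing over all non-zero entries:
H(X,Y) = -[3/16·log_10(3/16) + 3/16·log_10(3/16) + 1/4·log_10(1/4) + 3/8·log_10(3/8)]
H(X,Y) = 0.5829 dits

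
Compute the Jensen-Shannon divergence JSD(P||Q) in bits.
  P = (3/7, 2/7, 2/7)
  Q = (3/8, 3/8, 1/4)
0.0065 bits

Jensen-Shannon divergence is:
JSD(P||Q) = 0.5 × D_KL(P||M) + 0.5 × D_KL(Q||M)
where M = 0.5 × (P + Q) is the mixture distribution.

M = 0.5 × (3/7, 2/7, 2/7) + 0.5 × (3/8, 3/8, 1/4) = (0.401786, 0.330357, 0.267857)

D_KL(P||M) = 0.0067 bits
D_KL(Q||M) = 0.0064 bits

JSD(P||Q) = 0.5 × 0.0067 + 0.5 × 0.0064 = 0.0065 bits

Unlike KL divergence, JSD is symmetric and bounded: 0 ≤ JSD ≤ log(2).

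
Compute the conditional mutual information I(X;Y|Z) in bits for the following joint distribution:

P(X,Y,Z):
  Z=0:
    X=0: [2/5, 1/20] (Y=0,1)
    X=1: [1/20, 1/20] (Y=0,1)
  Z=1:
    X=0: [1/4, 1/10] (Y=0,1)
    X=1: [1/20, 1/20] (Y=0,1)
0.0609 bits

Conditional mutual information: I(X;Y|Z) = H(X|Z) + H(Y|Z) - H(X,Y|Z)

H(Z) = 0.9928
H(X,Z) = 1.7129 → H(X|Z) = 0.7201
H(Y,Z) = 1.7822 → H(Y|Z) = 0.7895
H(X,Y,Z) = 2.4414 → H(X,Y|Z) = 1.4487

I(X;Y|Z) = 0.7201 + 0.7895 - 1.4487 = 0.0609 bits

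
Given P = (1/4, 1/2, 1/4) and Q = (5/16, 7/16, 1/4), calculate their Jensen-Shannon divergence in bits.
0.0040 bits

Jensen-Shannon divergence is:
JSD(P||Q) = 0.5 × D_KL(P||M) + 0.5 × D_KL(Q||M)
where M = 0.5 × (P + Q) is the mixture distribution.

M = 0.5 × (1/4, 1/2, 1/4) + 0.5 × (5/16, 7/16, 1/4) = (9/32, 15/32, 1/4)

D_KL(P||M) = 0.0041 bits
D_KL(Q||M) = 0.0040 bits

JSD(P||Q) = 0.5 × 0.0041 + 0.5 × 0.0040 = 0.0040 bits

Unlike KL divergence, JSD is symmetric and bounded: 0 ≤ JSD ≤ log(2).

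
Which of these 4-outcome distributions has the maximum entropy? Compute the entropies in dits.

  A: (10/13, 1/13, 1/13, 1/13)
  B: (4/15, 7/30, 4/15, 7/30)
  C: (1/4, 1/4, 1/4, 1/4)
C

For a discrete distribution over n outcomes, entropy is maximized by the uniform distribution.

Computing entropies:
H(A) = 0.3447 dits
H(B) = 0.6011 dits
H(C) = 0.6021 dits

The uniform distribution (where all probabilities equal 1/4) achieves the maximum entropy of log_10(4) = 0.6021 dits.

Distribution C has the highest entropy.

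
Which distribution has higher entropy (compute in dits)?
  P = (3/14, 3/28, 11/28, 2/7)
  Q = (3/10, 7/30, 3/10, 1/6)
Q

Computing entropies in dits:
H(P) = 0.5621
H(Q) = 0.5909

Distribution Q has higher entropy.

Intuition: The distribution closer to uniform (more spread out) has higher entropy.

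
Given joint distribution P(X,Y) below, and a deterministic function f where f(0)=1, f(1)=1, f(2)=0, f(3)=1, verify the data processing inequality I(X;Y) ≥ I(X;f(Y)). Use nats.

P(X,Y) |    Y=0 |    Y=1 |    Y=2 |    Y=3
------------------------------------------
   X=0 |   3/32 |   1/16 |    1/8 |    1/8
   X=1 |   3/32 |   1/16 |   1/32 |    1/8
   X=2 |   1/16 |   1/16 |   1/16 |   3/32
I(X;Y) = 0.0259, I(X;f(Y)) = 0.0240, inequality holds: 0.0259 ≥ 0.0240

Data Processing Inequality: For any Markov chain X → Y → Z, we have I(X;Y) ≥ I(X;Z).

Here Z = f(Y) is a deterministic function of Y, forming X → Y → Z.

Original I(X;Y) = 0.0259 nats

After applying f:
P(X,Z) where Z=f(Y):
- P(X,Z=0) = P(X,Y=2)
- P(X,Z=1) = P(X,Y=0) + P(X,Y=1) + P(X,Y=3)

I(X;Z) = I(X;f(Y)) = 0.0240 nats

Verification: 0.0259 ≥ 0.0240 ✓

Information cannot be created by processing; the function f can only lose information about X.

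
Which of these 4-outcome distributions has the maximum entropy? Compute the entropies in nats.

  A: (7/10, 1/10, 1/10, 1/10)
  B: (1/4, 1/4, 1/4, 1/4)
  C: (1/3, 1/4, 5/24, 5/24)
B

For a discrete distribution over n outcomes, entropy is maximized by the uniform distribution.

Computing entropies:
H(A) = 0.9404 nats
H(B) = 1.3863 nats
H(C) = 1.3664 nats

The uniform distribution (where all probabilities equal 1/4) achieves the maximum entropy of log_e(4) = 1.3863 nats.

Distribution B has the highest entropy.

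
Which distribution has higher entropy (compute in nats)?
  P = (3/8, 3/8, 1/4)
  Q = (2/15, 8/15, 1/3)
P

Computing entropies in nats:
H(P) = 1.0822
H(Q) = 0.9701

Distribution P has higher entropy.

Intuition: The distribution closer to uniform (more spread out) has higher entropy.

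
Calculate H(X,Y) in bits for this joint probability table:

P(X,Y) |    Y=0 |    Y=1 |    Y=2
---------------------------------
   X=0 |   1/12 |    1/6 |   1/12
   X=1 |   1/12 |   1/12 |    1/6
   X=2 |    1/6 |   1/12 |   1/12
3.0850 bits

Joint entropy is H(X,Y) = -Σ_{x,y} p(x,y) log p(x,y).

Summing over all non-zero entries:
H(X,Y) = -[1/12·log_2(1/12) + 1/6·log_2(1/6) + 1/12·log_2(1/12) + 1/12·log_2(1/12) + 1/12·log_2(1/12) + 1/6·log_2(1/6) + 1/6·log_2(1/6) + 1/12·log_2(1/12) + 1/12·log_2(1/12)]
H(X,Y) = 3.0850 bits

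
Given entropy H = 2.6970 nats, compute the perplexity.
14.8352

Perplexity is e^H (or exp(H) for natural log).

H = 2.6970 nats
Perplexity = e^2.6970 = 14.8352

Interpretation: The model's uncertainty is equivalent to choosing uniformly among 14.8 options.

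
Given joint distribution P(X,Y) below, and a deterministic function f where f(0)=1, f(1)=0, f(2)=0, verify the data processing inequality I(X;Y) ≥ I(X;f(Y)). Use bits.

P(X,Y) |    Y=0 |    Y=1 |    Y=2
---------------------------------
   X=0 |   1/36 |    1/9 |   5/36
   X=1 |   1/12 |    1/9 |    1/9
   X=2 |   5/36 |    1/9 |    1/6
I(X;Y) = 0.0437, I(X;f(Y)) = 0.0401, inequality holds: 0.0437 ≥ 0.0401

Data Processing Inequality: For any Markov chain X → Y → Z, we have I(X;Y) ≥ I(X;Z).

Here Z = f(Y) is a deterministic function of Y, forming X → Y → Z.

Original I(X;Y) = 0.0437 bits

After applying f:
P(X,Z) where Z=f(Y):
- P(X,Z=0) = P(X,Y=1) + P(X,Y=2)
- P(X,Z=1) = P(X,Y=0)

I(X;Z) = I(X;f(Y)) = 0.0401 bits

Verification: 0.0437 ≥ 0.0401 ✓

Information cannot be created by processing; the function f can only lose information about X.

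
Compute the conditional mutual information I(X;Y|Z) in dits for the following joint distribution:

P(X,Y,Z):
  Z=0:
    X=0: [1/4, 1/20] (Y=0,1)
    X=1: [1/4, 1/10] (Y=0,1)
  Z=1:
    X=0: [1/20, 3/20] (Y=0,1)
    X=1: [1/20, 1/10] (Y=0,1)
0.0035 dits

Conditional mutual information: I(X;Y|Z) = H(X|Z) + H(Y|Z) - H(X,Y|Z)

H(Z) = 0.2812
H(X,Z) = 0.5798 → H(X|Z) = 0.2986
H(Y,Z) = 0.5246 → H(Y|Z) = 0.2434
H(X,Y,Z) = 0.8198 → H(X,Y|Z) = 0.5386

I(X;Y|Z) = 0.2986 + 0.2434 - 0.5386 = 0.0035 dits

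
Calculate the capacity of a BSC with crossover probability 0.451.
0.0069 bits

For a binary symmetric channel (BSC) with error probability p:
Capacity C = 1 - H(p) bits per symbol

where H(p) = -p log₂(p) - (1-p) log₂(1-p) is the binary entropy function.

H(0.451) = 0.9931 bits
C = 1 - 0.9931 = 0.0069 bits per symbol

This means we can reliably transmit up to 0.0069 bits of information per channel use.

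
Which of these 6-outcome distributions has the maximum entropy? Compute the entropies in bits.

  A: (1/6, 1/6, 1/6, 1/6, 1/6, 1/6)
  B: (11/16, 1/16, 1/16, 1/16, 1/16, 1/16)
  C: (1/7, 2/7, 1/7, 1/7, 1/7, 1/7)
A

For a discrete distribution over n outcomes, entropy is maximized by the uniform distribution.

Computing entropies:
H(A) = 2.5850 bits
H(B) = 1.6216 bits
H(C) = 2.5216 bits

The uniform distribution (where all probabilities equal 1/6) achieves the maximum entropy of log_2(6) = 2.5850 bits.

Distribution A has the highest entropy.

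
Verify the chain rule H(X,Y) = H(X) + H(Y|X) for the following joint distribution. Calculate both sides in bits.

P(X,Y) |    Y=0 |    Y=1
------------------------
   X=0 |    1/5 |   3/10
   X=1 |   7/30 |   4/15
H(X,Y) = 1.9839, H(X) = 1.0000, H(Y|X) = 0.9839 (all in bits)

Chain rule: H(X,Y) = H(X) + H(Y|X)

Left side — joint entropy directly:
H(X,Y) = -Σ p(x,y) log p(x,y) = 1.9839 bits

Right side — compute H(Y|X) from the conditional distributions:
P(X) = (1/2, 1/2), so H(X) = 1.0000 bits
H(Y|X) = Σ_x P(X=x) · H(Y|X=x):
  P(Y|X=0) = (2/5, 3/5), H(Y|X=0) = 0.9710, weight P(X=0) = 1/2
  P(Y|X=1) = (7/15, 8/15), H(Y|X=1) = 0.9968, weight P(X=1) = 1/2
H(Y|X) = 0.9839 bits

H(X) + H(Y|X) = 1.0000 + 0.9839 = 1.9839 bits

Both sides equal 1.9839 bits. ✓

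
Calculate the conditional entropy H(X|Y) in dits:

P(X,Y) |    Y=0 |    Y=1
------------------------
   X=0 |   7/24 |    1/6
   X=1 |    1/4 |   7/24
0.2928 dits

Using the chain rule: H(X|Y) = H(X,Y) - H(Y)

First, compute H(X,Y) = 0.5924 dits

Marginal P(Y) = (13/24, 11/24)
H(Y) = 0.2995 dits

H(X|Y) = H(X,Y) - H(Y) = 0.5924 - 0.2995 = 0.2928 dits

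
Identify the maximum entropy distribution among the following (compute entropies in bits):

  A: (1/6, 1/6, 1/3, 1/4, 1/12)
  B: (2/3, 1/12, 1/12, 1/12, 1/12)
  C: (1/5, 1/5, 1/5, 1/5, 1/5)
C

For a discrete distribution over n outcomes, entropy is maximized by the uniform distribution.

Computing entropies:
H(A) = 2.1887 bits
H(B) = 1.5850 bits
H(C) = 2.3219 bits

The uniform distribution (where all probabilities equal 1/5) achieves the maximum entropy of log_2(5) = 2.3219 bits.

Distribution C has the highest entropy.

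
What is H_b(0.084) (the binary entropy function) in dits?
0.1253 dits

The binary entropy function is:
H(p) = -p log(p) - (1-p) log(1-p)

H(0.084) = -0.084 × log_10(0.084) - 0.916 × log_10(0.916)
H(0.084) = 0.1253 dits

Note: Binary entropy is maximized at p=0.5 (H=1 bit) and minimized at p=0 or p=1 (H=0).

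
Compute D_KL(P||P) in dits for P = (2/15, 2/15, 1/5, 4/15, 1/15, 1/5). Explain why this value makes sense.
0.0000 dits

KL divergence satisfies the Gibbs inequality: D_KL(P||Q) ≥ 0 for all distributions P, Q.

D_KL(P||Q) = Σ p(x) log(p(x)/q(x))
Each term is p(x) × log_10(p(x)/p(x)) = p(x) × log_10(1) = 0, so the sum is 0.
D_KL(P||Q) = 0.0000 dits

When P = Q, the KL divergence is exactly 0, as there is no 'divergence' between identical distributions.

This non-negativity is a fundamental property: relative entropy cannot be negative because it measures how different Q is from P.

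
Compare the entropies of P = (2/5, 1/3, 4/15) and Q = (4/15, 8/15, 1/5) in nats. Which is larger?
P

Computing entropies in nats:
H(P) = 1.0852
H(Q) = 1.0096

Distribution P has higher entropy.

Intuition: The distribution closer to uniform (more spread out) has higher entropy.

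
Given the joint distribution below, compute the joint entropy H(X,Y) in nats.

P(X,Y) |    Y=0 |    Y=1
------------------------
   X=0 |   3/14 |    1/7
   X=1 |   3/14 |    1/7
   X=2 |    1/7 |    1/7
1.7721 nats

Joint entropy is H(X,Y) = -Σ_{x,y} p(x,y) log p(x,y).

Summing over all non-zero entries:
H(X,Y) = -[3/14·log_e(3/14) + 1/7·log_e(1/7) + 3/14·log_e(3/14) + 1/7·log_e(1/7) + 1/7·log_e(1/7) + 1/7·log_e(1/7)]
H(X,Y) = 1.7721 nats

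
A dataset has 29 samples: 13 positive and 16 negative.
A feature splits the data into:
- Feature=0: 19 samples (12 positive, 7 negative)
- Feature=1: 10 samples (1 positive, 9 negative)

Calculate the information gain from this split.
0.2085 bits

Information Gain = H(Y) - H(Y|Feature)

Before split:
P(positive) = 13/29 = 0.4483
H(Y) = 0.9923 bits

After split:
Feature=0: H = 0.9495 bits (weight = 19/29)
Feature=1: H = 0.4690 bits (weight = 10/29)
H(Y|Feature) = (19/29)×0.9495 + (10/29)×0.4690 = 0.7838 bits

Information Gain = 0.9923 - 0.7838 = 0.2085 bits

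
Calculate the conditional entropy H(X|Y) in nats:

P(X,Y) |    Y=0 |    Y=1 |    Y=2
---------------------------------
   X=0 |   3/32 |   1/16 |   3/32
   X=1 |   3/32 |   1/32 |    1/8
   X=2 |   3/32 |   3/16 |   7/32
1.0003 nats

Using the chain rule: H(X|Y) = H(X,Y) - H(Y)

First, compute H(X,Y) = 2.0755 nats

Marginal P(Y) = (9/32, 9/32, 7/16)
H(Y) = 1.0752 nats

H(X|Y) = H(X,Y) - H(Y) = 2.0755 - 1.0752 = 1.0003 nats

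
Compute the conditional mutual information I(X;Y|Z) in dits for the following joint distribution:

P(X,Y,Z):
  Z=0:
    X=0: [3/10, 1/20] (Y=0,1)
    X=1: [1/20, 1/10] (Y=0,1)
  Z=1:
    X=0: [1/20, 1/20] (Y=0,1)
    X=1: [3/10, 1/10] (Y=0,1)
0.0337 dits

Conditional mutual information: I(X;Y|Z) = H(X|Z) + H(Y|Z) - H(X,Y|Z)

H(Z) = 0.3010
H(X,Z) = 0.5423 → H(X|Z) = 0.2413
H(Y,Z) = 0.5663 → H(Y|Z) = 0.2653
H(X,Y,Z) = 0.7739 → H(X,Y|Z) = 0.4729

I(X;Y|Z) = 0.2413 + 0.2653 - 0.4729 = 0.0337 dits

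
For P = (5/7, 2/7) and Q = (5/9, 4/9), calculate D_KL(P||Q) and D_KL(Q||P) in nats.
D_KL(P||Q) = 0.0533, D_KL(Q||P) = 0.0568

KL divergence is not symmetric: D_KL(P||Q) ≠ D_KL(Q||P) in general.

D_KL(P||Q) = 0.0533 nats
D_KL(Q||P) = 0.0568 nats

No, they are not equal!

This asymmetry is why KL divergence is not a true distance metric.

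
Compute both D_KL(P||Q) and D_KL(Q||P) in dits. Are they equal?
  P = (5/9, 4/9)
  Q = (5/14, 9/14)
D_KL(P||Q) = 0.0354, D_KL(Q||P) = 0.0345

KL divergence is not symmetric: D_KL(P||Q) ≠ D_KL(Q||P) in general.

D_KL(P||Q) = 0.0354 dits
D_KL(Q||P) = 0.0345 dits

No, they are not equal!

This asymmetry is why KL divergence is not a true distance metric.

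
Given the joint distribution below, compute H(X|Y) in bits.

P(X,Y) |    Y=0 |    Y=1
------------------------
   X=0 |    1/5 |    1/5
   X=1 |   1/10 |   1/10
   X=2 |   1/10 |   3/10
1.4755 bits

Using the chain rule: H(X|Y) = H(X,Y) - H(Y)

First, compute H(X,Y) = 2.4464 bits

Marginal P(Y) = (2/5, 3/5)
H(Y) = 0.9710 bits

H(X|Y) = H(X,Y) - H(Y) = 2.4464 - 0.9710 = 1.4755 bits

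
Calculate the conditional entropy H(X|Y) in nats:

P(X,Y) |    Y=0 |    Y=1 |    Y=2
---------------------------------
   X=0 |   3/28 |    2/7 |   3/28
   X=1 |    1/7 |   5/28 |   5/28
0.6691 nats

Using the chain rule: H(X|Y) = H(X,Y) - H(Y)

First, compute H(X,Y) = 1.7298 nats

Marginal P(Y) = (1/4, 13/28, 2/7)
H(Y) = 1.0607 nats

H(X|Y) = H(X,Y) - H(Y) = 1.7298 - 1.0607 = 0.6691 nats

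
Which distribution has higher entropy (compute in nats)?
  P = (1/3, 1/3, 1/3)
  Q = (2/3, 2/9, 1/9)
P

Computing entropies in nats:
H(P) = 1.0986
H(Q) = 0.8487

Distribution P has higher entropy.

Intuition: The distribution closer to uniform (more spread out) has higher entropy.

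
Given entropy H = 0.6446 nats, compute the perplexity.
1.9052

Perplexity is e^H (or exp(H) for natural log).

H = 0.6446 nats
Perplexity = e^0.6446 = 1.9052

Interpretation: The model's uncertainty is equivalent to choosing uniformly among 1.9 options.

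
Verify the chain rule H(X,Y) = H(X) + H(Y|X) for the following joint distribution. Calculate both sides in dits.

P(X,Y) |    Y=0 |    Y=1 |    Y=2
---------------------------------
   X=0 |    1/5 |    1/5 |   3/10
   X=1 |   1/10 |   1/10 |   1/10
H(X,Y) = 0.7365, H(X) = 0.2653, H(Y|X) = 0.4712 (all in dits)

Chain rule: H(X,Y) = H(X) + H(Y|X)

Left side — joint entropy directly:
H(X,Y) = -Σ p(x,y) log p(x,y) = 0.7365 dits

Right side — compute H(Y|X) from the conditional distributions:
P(X) = (7/10, 3/10), so H(X) = 0.2653 dits
H(Y|X) = Σ_x P(X=x) · H(Y|X=x):
  P(Y|X=0) = (2/7, 2/7, 3/7), H(Y|X=0) = 0.4686, weight P(X=0) = 7/10
  P(Y|X=1) = (1/3, 1/3, 1/3), H(Y|X=1) = 0.4771, weight P(X=1) = 3/10
H(Y|X) = 0.4712 dits

H(X) + H(Y|X) = 0.2653 + 0.4712 = 0.7365 dits

Both sides equal 0.7365 dits. ✓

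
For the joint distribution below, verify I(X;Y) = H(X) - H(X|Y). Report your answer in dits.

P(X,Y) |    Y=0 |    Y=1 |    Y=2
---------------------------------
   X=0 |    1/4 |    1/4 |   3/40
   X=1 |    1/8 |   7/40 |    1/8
I(X;Y) = 0.0100 dits

Mutual information has multiple equivalent forms:
- I(X;Y) = H(X) - H(X|Y)
- I(X;Y) = H(Y) - H(Y|X)
- I(X;Y) = H(X) + H(Y) - H(X,Y)

Computing all quantities:
H(X) = 0.2961, H(Y) = 0.4575, H(X,Y) = 0.7436
H(X|Y) = 0.2862, H(Y|X) = 0.4475

Verification:
H(X) - H(X|Y) = 0.2961 - 0.2862 = 0.0100
H(Y) - H(Y|X) = 0.4575 - 0.4475 = 0.0100
H(X) + H(Y) - H(X,Y) = 0.2961 + 0.4575 - 0.7436 = 0.0100

All forms give I(X;Y) = 0.0100 dits. ✓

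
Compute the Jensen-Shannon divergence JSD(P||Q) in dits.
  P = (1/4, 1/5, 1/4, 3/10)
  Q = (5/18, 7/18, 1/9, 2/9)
0.0141 dits

Jensen-Shannon divergence is:
JSD(P||Q) = 0.5 × D_KL(P||M) + 0.5 × D_KL(Q||M)
where M = 0.5 × (P + Q) is the mixture distribution.

M = 0.5 × (1/4, 1/5, 1/4, 3/10) + 0.5 × (5/18, 7/18, 1/9, 2/9) = (0.263889, 0.294444, 0.180556, 0.261111)

D_KL(P||M) = 0.0140 dits
D_KL(Q||M) = 0.0142 dits

JSD(P||Q) = 0.5 × 0.0140 + 0.5 × 0.0142 = 0.0141 dits

Unlike KL divergence, JSD is symmetric and bounded: 0 ≤ JSD ≤ log(2).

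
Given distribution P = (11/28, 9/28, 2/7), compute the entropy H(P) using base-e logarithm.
1.0898 nats

Shannon entropy is H(X) = -Σ p(x) log p(x).

For P = (11/28, 9/28, 2/7):
H = -11/28 × log_e(11/28) -9/28 × log_e(9/28) -2/7 × log_e(2/7)
H = 1.0898 nats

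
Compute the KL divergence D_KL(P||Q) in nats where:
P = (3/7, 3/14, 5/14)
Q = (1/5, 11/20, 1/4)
0.2520 nats

KL divergence: D_KL(P||Q) = Σ p(x) log(p(x)/q(x))

Computing term by term:
  x=0: 3/7 × log_e[(3/7)/(1/5)] = 3/7 × 0.7621 = 0.3266
  x=1: 3/14 × log_e[(3/14)/(11/20)] = 3/14 × -0.9426 = -0.2020
  x=2: 5/14 × log_e[(5/14)/(1/4)] = 5/14 × 0.3567 = 0.1274

D_KL(P||Q) = 0.2520 nats

Note: KL divergence is always non-negative and equals 0 iff P = Q.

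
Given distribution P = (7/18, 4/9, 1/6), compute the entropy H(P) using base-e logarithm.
1.0263 nats

Shannon entropy is H(X) = -Σ p(x) log p(x).

For P = (7/18, 4/9, 1/6):
H = -7/18 × log_e(7/18) -4/9 × log_e(4/9) -1/6 × log_e(1/6)
H = 1.0263 nats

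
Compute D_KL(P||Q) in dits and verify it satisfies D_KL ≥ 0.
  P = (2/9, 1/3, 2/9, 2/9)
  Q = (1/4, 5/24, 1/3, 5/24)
0.0238 dits

KL divergence satisfies the Gibbs inequality: D_KL(P||Q) ≥ 0 for all distributions P, Q.

D_KL(P||Q) = Σ p(x) log(p(x)/q(x))
Term by term:
  x=0: 2/9 × log_10[(2/9)/(1/4)] = -0.0114
  x=1: 1/3 × log_10[(1/3)/(5/24)] = 0.0680
  x=2: 2/9 × log_10[(2/9)/(1/3)] = -0.0391
  x=3: 2/9 × log_10[(2/9)/(5/24)] = 0.0062
D_KL(P||Q) = 0.0238 dits

D_KL(P||Q) = 0.0238 ≥ 0 ✓

This non-negativity is a fundamental property: relative entropy cannot be negative because it measures how different Q is from P.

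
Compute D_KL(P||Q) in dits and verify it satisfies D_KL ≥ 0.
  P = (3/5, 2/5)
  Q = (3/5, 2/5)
0.0000 dits

KL divergence satisfies the Gibbs inequality: D_KL(P||Q) ≥ 0 for all distributions P, Q.

D_KL(P||Q) = Σ p(x) log(p(x)/q(x))
Term by term:
  x=0: 3/5 × log_10[(3/5)/(3/5)] = 0.0000
  x=1: 2/5 × log_10[(2/5)/(2/5)] = 0.0000
D_KL(P||Q) = 0.0000 dits

D_KL(P||Q) = 0.0000 ≥ 0 ✓

This non-negativity is a fundamental property: relative entropy cannot be negative because it measures how different Q is from P.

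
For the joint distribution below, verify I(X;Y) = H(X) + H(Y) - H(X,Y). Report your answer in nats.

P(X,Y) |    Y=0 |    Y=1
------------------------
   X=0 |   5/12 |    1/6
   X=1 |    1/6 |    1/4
I(X;Y) = 0.0498 nats

Mutual information has multiple equivalent forms:
- I(X;Y) = H(X) - H(X|Y)
- I(X;Y) = H(Y) - H(Y|X)
- I(X;Y) = H(X) + H(Y) - H(X,Y)

Computing all quantities:
H(X) = 0.6792, H(Y) = 0.6792, H(X,Y) = 1.3086
H(X|Y) = 0.6294, H(Y|X) = 0.6294

Verification:
H(X) - H(X|Y) = 0.6792 - 0.6294 = 0.0498
H(Y) - H(Y|X) = 0.6792 - 0.6294 = 0.0498
H(X) + H(Y) - H(X,Y) = 0.6792 + 0.6792 - 1.3086 = 0.0498

All forms give I(X;Y) = 0.0498 nats. ✓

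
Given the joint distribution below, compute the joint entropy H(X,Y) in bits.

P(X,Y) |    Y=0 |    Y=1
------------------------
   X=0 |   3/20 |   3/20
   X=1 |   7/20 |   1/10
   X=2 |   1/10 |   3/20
2.4261 bits

Joint entropy is H(X,Y) = -Σ_{x,y} p(x,y) log p(x,y).

Summing over all non-zero entries:
H(X,Y) = -[3/20·log_2(3/20) + 3/20·log_2(3/20) + 7/20·log_2(7/20) + 1/10·log_2(1/10) + 1/10·log_2(1/10) + 3/20·log_2(3/20)]
H(X,Y) = 2.4261 bits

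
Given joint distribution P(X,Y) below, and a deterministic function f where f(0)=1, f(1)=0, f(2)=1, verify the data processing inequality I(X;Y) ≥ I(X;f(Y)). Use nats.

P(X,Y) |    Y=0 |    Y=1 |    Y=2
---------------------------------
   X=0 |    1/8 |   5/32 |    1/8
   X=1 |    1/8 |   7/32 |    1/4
I(X;Y) = 0.0088, I(X;f(Y)) = 0.0001, inequality holds: 0.0088 ≥ 0.0001

Data Processing Inequality: For any Markov chain X → Y → Z, we have I(X;Y) ≥ I(X;Z).

Here Z = f(Y) is a deterministic function of Y, forming X → Y → Z.

Original I(X;Y) = 0.0088 nats

After applying f:
P(X,Z) where Z=f(Y):
- P(X,Z=0) = P(X,Y=1)
- P(X,Z=1) = P(X,Y=0) + P(X,Y=2)

I(X;Z) = I(X;f(Y)) = 0.0001 nats

Verification: 0.0088 ≥ 0.0001 ✓

Information cannot be created by processing; the function f can only lose information about X.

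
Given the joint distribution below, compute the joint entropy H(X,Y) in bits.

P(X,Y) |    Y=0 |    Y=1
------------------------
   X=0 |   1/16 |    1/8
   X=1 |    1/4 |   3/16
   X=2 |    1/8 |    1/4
2.4528 bits

Joint entropy is H(X,Y) = -Σ_{x,y} p(x,y) log p(x,y).

Summing over all non-zero entries:
H(X,Y) = -[1/16·log_2(1/16) + 1/8·log_2(1/8) + 1/4·log_2(1/4) + 3/16·log_2(3/16) + 1/8·log_2(1/8) + 1/4·log_2(1/4)]
H(X,Y) = 2.4528 bits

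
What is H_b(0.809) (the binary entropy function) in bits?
0.7036 bits

The binary entropy function is:
H(p) = -p log(p) - (1-p) log(1-p)

H(0.809) = -0.809 × log_2(0.809) - 0.191 × log_2(0.191)
H(0.809) = 0.7036 bits

Note: Binary entropy is maximized at p=0.5 (H=1 bit) and minimized at p=0 or p=1 (H=0).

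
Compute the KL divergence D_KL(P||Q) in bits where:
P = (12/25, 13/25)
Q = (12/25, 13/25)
0.0000 bits

KL divergence: D_KL(P||Q) = Σ p(x) log(p(x)/q(x))

Computing term by term:
  x=0: 12/25 × log_2[(12/25)/(12/25)] = 12/25 × 0.0000 = 0.0000
  x=1: 13/25 × log_2[(13/25)/(13/25)] = 13/25 × 0.0000 = 0.0000

D_KL(P||Q) = 0.0000 bits

Note: KL divergence is always non-negative and equals 0 iff P = Q.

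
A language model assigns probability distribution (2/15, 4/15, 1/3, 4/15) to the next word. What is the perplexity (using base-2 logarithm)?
3.8183

Perplexity is 2^H (or exp(H) for natural log).

First, H = -Σ p log p = 1.9329 bits
Perplexity = 2^1.9329 = 3.8183

Interpretation: The model's uncertainty is equivalent to choosing uniformly among 3.8 options.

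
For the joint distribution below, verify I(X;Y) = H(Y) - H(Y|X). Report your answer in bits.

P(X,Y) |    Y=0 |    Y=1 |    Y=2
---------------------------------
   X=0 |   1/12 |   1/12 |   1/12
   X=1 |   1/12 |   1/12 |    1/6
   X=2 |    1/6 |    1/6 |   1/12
I(X;Y) = 0.0546 bits

Mutual information has multiple equivalent forms:
- I(X;Y) = H(X) - H(X|Y)
- I(X;Y) = H(Y) - H(Y|X)
- I(X;Y) = H(X) + H(Y) - H(X,Y)

Computing all quantities:
H(X) = 1.5546, H(Y) = 1.5850, H(X,Y) = 3.0850
H(X|Y) = 1.5000, H(Y|X) = 1.5304

Verification:
H(X) - H(X|Y) = 1.5546 - 1.5000 = 0.0546
H(Y) - H(Y|X) = 1.5850 - 1.5304 = 0.0546
H(X) + H(Y) - H(X,Y) = 1.5546 + 1.5850 - 3.0850 = 0.0546

All forms give I(X;Y) = 0.0546 bits. ✓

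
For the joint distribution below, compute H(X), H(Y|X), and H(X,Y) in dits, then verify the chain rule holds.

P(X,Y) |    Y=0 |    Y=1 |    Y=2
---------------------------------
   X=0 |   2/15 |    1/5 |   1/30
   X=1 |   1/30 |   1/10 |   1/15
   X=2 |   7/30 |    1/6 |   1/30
H(X,Y) = 0.8598, H(X) = 0.4569, H(Y|X) = 0.4028 (all in dits)

Chain rule: H(X,Y) = H(X) + H(Y|X)

Left side — joint entropy directly:
H(X,Y) = -Σ p(x,y) log p(x,y) = 0.8598 dits

Right side — compute H(Y|X) from the conditional distributions:
P(X) = (11/30, 1/5, 13/30), so H(X) = 0.4569 dits
H(Y|X) = Σ_x P(X=x) · H(Y|X=x):
  P(Y|X=0) = (4/11, 6/11, 1/11), H(Y|X=0) = 0.3980, weight P(X=0) = 11/30
  P(Y|X=1) = (1/6, 1/2, 1/3), H(Y|X=1) = 0.4392, weight P(X=1) = 1/5
  P(Y|X=2) = (7/13, 5/13, 1/13), H(Y|X=2) = 0.3901, weight P(X=2) = 13/30
H(Y|X) = 0.4028 dits

H(X) + H(Y|X) = 0.4569 + 0.4028 = 0.8598 dits

Both sides equal 0.8598 dits. ✓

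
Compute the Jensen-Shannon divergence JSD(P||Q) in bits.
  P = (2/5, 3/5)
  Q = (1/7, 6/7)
0.0622 bits

Jensen-Shannon divergence is:
JSD(P||Q) = 0.5 × D_KL(P||M) + 0.5 × D_KL(Q||M)
where M = 0.5 × (P + Q) is the mixture distribution.

M = 0.5 × (2/5, 3/5) + 0.5 × (1/7, 6/7) = (0.271429, 0.728571)

D_KL(P||M) = 0.0557 bits
D_KL(Q||M) = 0.0687 bits

JSD(P||Q) = 0.5 × 0.0557 + 0.5 × 0.0687 = 0.0622 bits

Unlike KL divergence, JSD is symmetric and bounded: 0 ≤ JSD ≤ log(2).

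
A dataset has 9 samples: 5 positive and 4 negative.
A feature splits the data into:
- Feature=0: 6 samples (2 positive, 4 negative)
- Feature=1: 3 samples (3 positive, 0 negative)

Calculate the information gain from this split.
0.3789 bits

Information Gain = H(Y) - H(Y|Feature)

Before split:
P(positive) = 5/9 = 0.5556
H(Y) = 0.9911 bits

After split:
Feature=0: H = 0.9183 bits (weight = 6/9)
Feature=1: H = 0.0000 bits (weight = 3/9)
H(Y|Feature) = (6/9)×0.9183 + (3/9)×0.0000 = 0.6122 bits

Information Gain = 0.9911 - 0.6122 = 0.3789 bits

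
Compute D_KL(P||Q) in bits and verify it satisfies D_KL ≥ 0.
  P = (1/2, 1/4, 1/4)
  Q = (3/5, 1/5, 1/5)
0.0294 bits

KL divergence satisfies the Gibbs inequality: D_KL(P||Q) ≥ 0 for all distributions P, Q.

D_KL(P||Q) = Σ p(x) log(p(x)/q(x))
Term by term:
  x=0: 1/2 × log_2[(1/2)/(3/5)] = -0.1315
  x=1: 1/4 × log_2[(1/4)/(1/5)] = 0.0805
  x=2: 1/4 × log_2[(1/4)/(1/5)] = 0.0805
D_KL(P||Q) = 0.0294 bits

D_KL(P||Q) = 0.0294 ≥ 0 ✓

This non-negativity is a fundamental property: relative entropy cannot be negative because it measures how different Q is from P.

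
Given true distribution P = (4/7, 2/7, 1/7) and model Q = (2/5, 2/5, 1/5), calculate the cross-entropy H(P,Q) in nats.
1.0153 nats

Cross-entropy: H(P,Q) = -Σ p(x) log q(x)

Alternatively: H(P,Q) = H(P) + D_KL(P||Q)
H(P) = 0.9557 nats
D_KL(P||Q) = 0.0596 nats

H(P,Q) = 0.9557 + 0.0596 = 1.0153 nats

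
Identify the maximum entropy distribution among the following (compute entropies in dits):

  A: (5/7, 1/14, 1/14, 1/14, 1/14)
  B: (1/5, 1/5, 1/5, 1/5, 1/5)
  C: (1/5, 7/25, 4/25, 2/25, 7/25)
B

For a discrete distribution over n outcomes, entropy is maximized by the uniform distribution.

Computing entropies:
H(A) = 0.4318 dits
H(B) = 0.6990 dits
H(C) = 0.6645 dits

The uniform distribution (where all probabilities equal 1/5) achieves the maximum entropy of log_10(5) = 0.6990 dits.

Distribution B has the highest entropy.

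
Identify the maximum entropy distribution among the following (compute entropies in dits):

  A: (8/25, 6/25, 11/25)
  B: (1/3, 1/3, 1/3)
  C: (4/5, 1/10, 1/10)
B

For a discrete distribution over n outcomes, entropy is maximized by the uniform distribution.

Computing entropies:
H(A) = 0.4640 dits
H(B) = 0.4771 dits
H(C) = 0.2775 dits

The uniform distribution (where all probabilities equal 1/3) achieves the maximum entropy of log_10(3) = 0.4771 dits.

Distribution B has the highest entropy.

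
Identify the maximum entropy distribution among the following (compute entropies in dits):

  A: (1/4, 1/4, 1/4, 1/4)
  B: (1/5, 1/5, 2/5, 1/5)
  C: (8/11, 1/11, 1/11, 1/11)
A

For a discrete distribution over n outcomes, entropy is maximized by the uniform distribution.

Computing entropies:
H(A) = 0.6021 dits
H(B) = 0.5786 dits
H(C) = 0.3846 dits

The uniform distribution (where all probabilities equal 1/4) achieves the maximum entropy of log_10(4) = 0.6021 dits.

Distribution A has the highest entropy.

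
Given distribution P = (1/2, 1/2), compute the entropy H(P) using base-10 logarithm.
0.3010 dits

Shannon entropy is H(X) = -Σ p(x) log p(x).

For P = (1/2, 1/2):
H = -1/2 × log_10(1/2) -1/2 × log_10(1/2)
H = 0.3010 dits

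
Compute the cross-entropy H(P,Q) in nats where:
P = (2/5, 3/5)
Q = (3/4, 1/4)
0.9468 nats

Cross-entropy: H(P,Q) = -Σ p(x) log q(x)

Alternatively: H(P,Q) = H(P) + D_KL(P||Q)
H(P) = 0.6730 nats
D_KL(P||Q) = 0.2738 nats

H(P,Q) = 0.6730 + 0.2738 = 0.9468 nats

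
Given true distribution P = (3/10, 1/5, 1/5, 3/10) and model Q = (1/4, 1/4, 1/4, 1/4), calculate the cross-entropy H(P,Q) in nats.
1.3863 nats

Cross-entropy: H(P,Q) = -Σ p(x) log q(x)

Alternatively: H(P,Q) = H(P) + D_KL(P||Q)
H(P) = 1.3662 nats
D_KL(P||Q) = 0.0201 nats

H(P,Q) = 1.3662 + 0.0201 = 1.3863 nats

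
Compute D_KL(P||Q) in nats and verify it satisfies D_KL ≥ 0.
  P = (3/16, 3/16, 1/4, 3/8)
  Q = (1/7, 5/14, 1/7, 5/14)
0.0884 nats

KL divergence satisfies the Gibbs inequality: D_KL(P||Q) ≥ 0 for all distributions P, Q.

D_KL(P||Q) = Σ p(x) log(p(x)/q(x))
Term by term:
  x=0: 3/16 × log_e[(3/16)/(1/7)] = 0.0510
  x=1: 3/16 × log_e[(3/16)/(5/14)] = -0.1208
  x=2: 1/4 × log_e[(1/4)/(1/7)] = 0.1399
  x=3: 3/8 × log_e[(3/8)/(5/14)] = 0.0183
D_KL(P||Q) = 0.0884 nats

D_KL(P||Q) = 0.0884 ≥ 0 ✓

This non-negativity is a fundamental property: relative entropy cannot be negative because it measures how different Q is from P.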